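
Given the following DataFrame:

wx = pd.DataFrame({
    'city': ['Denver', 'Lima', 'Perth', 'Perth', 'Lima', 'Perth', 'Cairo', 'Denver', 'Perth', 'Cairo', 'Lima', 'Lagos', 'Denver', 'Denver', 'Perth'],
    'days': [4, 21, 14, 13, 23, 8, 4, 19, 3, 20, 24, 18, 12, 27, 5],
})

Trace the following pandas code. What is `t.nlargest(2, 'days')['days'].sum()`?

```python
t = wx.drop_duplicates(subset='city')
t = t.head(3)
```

drop duplicate city (keep=first):
      city  days
0   Denver     4
1     Lima    21
2    Perth    14
6    Cairo     4
11   Lagos    18
take first 3 rows:
     city  days
0  Denver     4
1    Lima    21
2   Perth    14
take 2 rows with largest days:
    city  days
1   Lima    21
2  Perth    14
So sum() = 35.

35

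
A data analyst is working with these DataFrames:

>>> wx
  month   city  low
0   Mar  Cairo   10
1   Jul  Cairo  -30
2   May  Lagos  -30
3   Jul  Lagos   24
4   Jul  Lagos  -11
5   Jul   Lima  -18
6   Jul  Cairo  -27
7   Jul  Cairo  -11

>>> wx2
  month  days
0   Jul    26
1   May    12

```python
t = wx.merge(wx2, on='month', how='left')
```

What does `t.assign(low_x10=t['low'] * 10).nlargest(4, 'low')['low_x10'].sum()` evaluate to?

120

merge on 'month' (how='left') → 8 rows:
  month   city  low  days
0   Mar  Cairo   10   NaN
1   Jul  Cairo  -30  26.0
2   May  Lagos  -30  12.0
3   Jul  Lagos   24  26.0
4   Jul  Lagos  -11  26.0
5   Jul   Lima  -18  26.0
6   Jul  Cairo  -27  26.0
7   Jul  Cairo  -11  26.0
add column low_x10 = t['low'] * 10:
  month   city  low  days  low_x10
0   Mar  Cairo   10   NaN      100
1   Jul  Cairo  -30  26.0     -300
2   May  Lagos  -30  12.0     -300
3   Jul  Lagos   24  26.0      240
4   Jul  Lagos  -11  26.0     -110
5   Jul   Lima  -18  26.0     -180
6   Jul  Cairo  -27  26.0     -270
7   Jul  Cairo  -11  26.0     -110
take 4 rows with largest low:
  month   city  low  days  low_x10
3   Jul  Lagos   24  26.0      240
0   Mar  Cairo   10   NaN      100
4   Jul  Lagos  -11  26.0     -110
7   Jul  Cairo  -11  26.0     -110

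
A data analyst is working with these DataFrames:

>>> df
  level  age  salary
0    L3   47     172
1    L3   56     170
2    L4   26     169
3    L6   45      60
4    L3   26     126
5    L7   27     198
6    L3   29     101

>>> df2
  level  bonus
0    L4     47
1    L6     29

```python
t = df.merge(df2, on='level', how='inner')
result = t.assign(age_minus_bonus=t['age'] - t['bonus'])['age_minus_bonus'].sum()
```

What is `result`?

merge on 'level' (how='inner') → 2 rows:
  level  age  salary  bonus
0    L4   26     169     47
1    L6   45      60     29
add column age_minus_bonus = t['age'] - t['bonus']:
  level  age  salary  bonus  age_minus_bonus
0    L4   26     169     47              -21
1    L6   45      60     29               16

-5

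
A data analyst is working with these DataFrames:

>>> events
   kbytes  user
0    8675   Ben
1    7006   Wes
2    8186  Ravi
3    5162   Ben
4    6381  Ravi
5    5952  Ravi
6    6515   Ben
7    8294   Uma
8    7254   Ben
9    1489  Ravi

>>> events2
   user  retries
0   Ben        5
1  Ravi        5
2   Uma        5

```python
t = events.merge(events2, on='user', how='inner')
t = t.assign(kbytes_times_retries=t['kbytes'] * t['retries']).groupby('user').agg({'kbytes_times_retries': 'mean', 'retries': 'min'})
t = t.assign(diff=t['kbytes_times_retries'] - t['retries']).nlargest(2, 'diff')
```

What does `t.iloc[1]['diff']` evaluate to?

34502.5

merge on 'user' (how='inner') → 9 rows:
   kbytes  user  retries
0    8675   Ben        5
1    8186  Ravi        5
2    5162   Ben        5
3    6381  Ravi        5
4    5952  Ravi        5
5    6515   Ben        5
6    8294   Uma        5
7    7254   Ben        5
8    1489  Ravi        5
add column kbytes_times_retries = t['kbytes'] * t['retries']:
   kbytes  user  retries  kbytes_times_retries
0    8675   Ben        5                 43375
1    8186  Ravi        5                 40930
2    5162   Ben        5                 25810
3    6381  Ravi        5                 31905
4    5952  Ravi        5                 29760
5    6515   Ben        5                 32575
6    8294   Uma        5                 41470
7    7254   Ben        5                 36270
8    1489  Ravi        5                  7445
group by user: mean(kbytes_times_retries), min(retries):
      kbytes_times_retries  retries
user                               
Ben                34507.5        5
Ravi               27510.0        5
Uma                41470.0        5
add column diff = t['kbytes_times_retries'] - t['retries']:
      kbytes_times_retries  retries     diff
user                                        
Ben                34507.5        5  34502.5
Ravi               27510.0        5  27505.0
Uma                41470.0        5  41465.0
take 2 rows with largest diff:
      kbytes_times_retries  retries     diff
user                                        
Uma                41470.0        5  41465.0
Ben                34507.5        5  34502.5
The value at position 1, column 'diff' is 34502.5.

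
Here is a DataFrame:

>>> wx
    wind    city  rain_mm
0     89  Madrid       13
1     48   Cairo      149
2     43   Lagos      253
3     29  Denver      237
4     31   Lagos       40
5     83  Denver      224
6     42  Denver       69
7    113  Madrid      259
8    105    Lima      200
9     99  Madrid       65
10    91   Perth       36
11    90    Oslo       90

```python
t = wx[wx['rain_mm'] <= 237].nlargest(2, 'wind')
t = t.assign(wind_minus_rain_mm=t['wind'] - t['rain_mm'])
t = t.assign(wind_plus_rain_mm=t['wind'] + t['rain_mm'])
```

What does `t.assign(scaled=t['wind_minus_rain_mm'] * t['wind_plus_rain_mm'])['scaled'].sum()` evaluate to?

filter rows where rain_mm <= 237:
    wind    city  rain_mm
0     89  Madrid       13
1     48   Cairo      149
3     29  Denver      237
4     31   Lagos       40
5     83  Denver      224
6     42  Denver       69
8    105    Lima      200
9     99  Madrid       65
10    91   Perth       36
11    90    Oslo       90
take 2 rows with largest wind:
   wind    city  rain_mm
8   105    Lima      200
9    99  Madrid       65
add column wind_minus_rain_mm = t['wind'] - t['rain_mm']:
   wind    city  rain_mm  wind_minus_rain_mm
8   105    Lima      200                 -95
9    99  Madrid       65                  34
add column wind_plus_rain_mm = t['wind'] + t['rain_mm']:
   wind    city  rain_mm  wind_minus_rain_mm  wind_plus_rain_mm
8   105    Lima      200                 -95                305
9    99  Madrid       65                  34                164
add column scaled = t['wind_minus_rain_mm'] * t['wind_plus_rain_mm']:
   wind    city  rain_mm  wind_minus_rain_mm  wind_plus_rain_mm  scaled
8   105    Lima      200                 -95                305  -28975
9    99  Madrid       65                  34                164    5576
Hence -23399.

-23399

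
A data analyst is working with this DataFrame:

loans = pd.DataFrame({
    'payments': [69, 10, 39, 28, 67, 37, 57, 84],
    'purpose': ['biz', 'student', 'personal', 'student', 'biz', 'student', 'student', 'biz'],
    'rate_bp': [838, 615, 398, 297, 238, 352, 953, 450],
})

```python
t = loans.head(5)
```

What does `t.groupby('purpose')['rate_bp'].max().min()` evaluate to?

398

take first 5 rows:
   payments   purpose  rate_bp
0        69       biz      838
1        10   student      615
2        39  personal      398
3        28   student      297
4        67       biz      238
group by purpose, max of rate_bp:
purpose
biz         838
personal    398
student     615
Name: rate_bp, dtype: int64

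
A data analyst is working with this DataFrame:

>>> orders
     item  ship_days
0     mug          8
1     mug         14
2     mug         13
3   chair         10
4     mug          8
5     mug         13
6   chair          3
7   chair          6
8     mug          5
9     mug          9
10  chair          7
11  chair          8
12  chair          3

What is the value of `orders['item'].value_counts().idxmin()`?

chair

value_counts of item:
item
mug      7
chair    6
Name: count, dtype: int64
label with the smallest value → chair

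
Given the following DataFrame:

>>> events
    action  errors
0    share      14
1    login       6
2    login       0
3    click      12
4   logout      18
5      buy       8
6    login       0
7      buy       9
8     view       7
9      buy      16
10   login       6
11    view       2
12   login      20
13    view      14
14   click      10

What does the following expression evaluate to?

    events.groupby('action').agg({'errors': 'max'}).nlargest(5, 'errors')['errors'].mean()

group by action, max of errors:
        errors
action        
buy         16
click       12
login       20
logout      18
share       14
view        14
take 5 rows with largest errors:
        errors
action        
login       20
logout      18
buy         16
share       14
view        14
The mean of column 'errors' is 16.4.

16.4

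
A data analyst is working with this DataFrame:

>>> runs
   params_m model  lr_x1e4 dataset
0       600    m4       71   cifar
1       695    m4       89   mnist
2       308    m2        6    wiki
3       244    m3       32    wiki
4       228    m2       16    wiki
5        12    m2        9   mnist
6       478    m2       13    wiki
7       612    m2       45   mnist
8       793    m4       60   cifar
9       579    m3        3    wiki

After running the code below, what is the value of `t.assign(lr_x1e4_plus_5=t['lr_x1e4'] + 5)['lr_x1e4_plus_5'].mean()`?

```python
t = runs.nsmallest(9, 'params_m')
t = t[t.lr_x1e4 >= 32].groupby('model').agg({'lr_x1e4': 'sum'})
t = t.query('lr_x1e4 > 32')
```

107.5

take 9 rows with smallest params_m:
   params_m model  lr_x1e4 dataset
5        12    m2        9   mnist
4       228    m2       16    wiki
3       244    m3       32    wiki
2       308    m2        6    wiki
6       478    m2       13    wiki
9       579    m3        3    wiki
0       600    m4       71   cifar
7       612    m2       45   mnist
1       695    m4       89   mnist
filter rows where lr_x1e4 >= 32:
   params_m model  lr_x1e4 dataset
3       244    m3       32    wiki
0       600    m4       71   cifar
7       612    m2       45   mnist
1       695    m4       89   mnist
group by model, sum of lr_x1e4:
       lr_x1e4
model         
m2          45
m3          32
m4         160
filter rows where lr_x1e4 > 32:
       lr_x1e4
model         
m2          45
m4         160
add column lr_x1e4_plus_5 = t['lr_x1e4'] + 5:
       lr_x1e4  lr_x1e4_plus_5
model                         
m2          45              50
m4         160             165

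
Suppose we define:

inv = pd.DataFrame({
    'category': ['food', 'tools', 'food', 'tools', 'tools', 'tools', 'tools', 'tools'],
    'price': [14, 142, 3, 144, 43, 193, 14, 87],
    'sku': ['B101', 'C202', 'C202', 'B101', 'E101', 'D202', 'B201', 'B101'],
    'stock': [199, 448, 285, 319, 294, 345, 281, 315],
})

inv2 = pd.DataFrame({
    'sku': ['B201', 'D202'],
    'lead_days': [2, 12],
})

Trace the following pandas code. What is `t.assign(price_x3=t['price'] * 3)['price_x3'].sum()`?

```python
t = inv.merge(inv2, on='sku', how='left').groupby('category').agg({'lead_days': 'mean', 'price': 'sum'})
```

1920

merge on 'sku' (how='left') → 8 rows:
  category  price   sku  stock  lead_days
0     food     14  B101    199        NaN
1    tools    142  C202    448        NaN
2     food      3  C202    285        NaN
3    tools    144  B101    319        NaN
4    tools     43  E101    294        NaN
5    tools    193  D202    345       12.0
6    tools     14  B201    281        2.0
7    tools     87  B101    315        NaN
group by category: mean(lead_days), sum(price):
          lead_days  price
category                  
food            NaN     17
tools           7.0    623
add column price_x3 = t['price'] * 3:
          lead_days  price  price_x3
category                            
food            NaN     17        51
tools           7.0    623      1869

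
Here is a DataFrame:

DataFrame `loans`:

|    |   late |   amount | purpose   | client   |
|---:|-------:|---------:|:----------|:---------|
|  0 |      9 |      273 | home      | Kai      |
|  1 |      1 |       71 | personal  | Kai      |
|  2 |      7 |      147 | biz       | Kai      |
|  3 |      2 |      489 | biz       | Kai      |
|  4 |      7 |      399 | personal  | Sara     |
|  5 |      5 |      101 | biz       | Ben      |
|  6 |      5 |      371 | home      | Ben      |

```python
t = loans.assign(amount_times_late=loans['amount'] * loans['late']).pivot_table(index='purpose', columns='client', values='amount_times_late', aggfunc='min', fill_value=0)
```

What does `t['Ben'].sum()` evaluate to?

2360

add column amount_times_late = loans['amount'] * loans['late']:
   late  amount   purpose client  amount_times_late
0     9     273      home    Kai               2457
1     1      71  personal    Kai                 71
2     7     147       biz    Kai               1029
3     2     489       biz    Kai                978
4     7     399  personal   Sara               2793
5     5     101       biz    Ben                505
6     5     371      home    Ben               1855
pivot: rows=purpose, cols=client, min(amount_times_late):
client     Ben   Kai  Sara
purpose                   
biz        505   978     0
home      1855  2457     0
personal     0    71  2793
So sum() = 2360.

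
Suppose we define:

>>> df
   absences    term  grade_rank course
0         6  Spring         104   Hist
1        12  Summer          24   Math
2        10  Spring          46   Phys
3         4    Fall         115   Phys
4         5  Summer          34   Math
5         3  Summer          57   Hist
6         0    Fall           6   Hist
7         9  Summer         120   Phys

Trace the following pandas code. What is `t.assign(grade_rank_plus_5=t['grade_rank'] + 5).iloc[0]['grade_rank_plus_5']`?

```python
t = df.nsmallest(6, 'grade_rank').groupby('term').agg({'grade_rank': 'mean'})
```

11.0

take 6 rows with smallest grade_rank:
   absences    term  grade_rank course
6         0    Fall           6   Hist
1        12  Summer          24   Math
4         5  Summer          34   Math
2        10  Spring          46   Phys
5         3  Summer          57   Hist
0         6  Spring         104   Hist
group by term, mean of grade_rank:
        grade_rank
term              
Fall      6.000000
Spring   75.000000
Summer   38.333333
add column grade_rank_plus_5 = t['grade_rank'] + 5:
        grade_rank  grade_rank_plus_5
term                                 
Fall      6.000000          11.000000
Spring   75.000000          80.000000
Summer   38.333333          43.333333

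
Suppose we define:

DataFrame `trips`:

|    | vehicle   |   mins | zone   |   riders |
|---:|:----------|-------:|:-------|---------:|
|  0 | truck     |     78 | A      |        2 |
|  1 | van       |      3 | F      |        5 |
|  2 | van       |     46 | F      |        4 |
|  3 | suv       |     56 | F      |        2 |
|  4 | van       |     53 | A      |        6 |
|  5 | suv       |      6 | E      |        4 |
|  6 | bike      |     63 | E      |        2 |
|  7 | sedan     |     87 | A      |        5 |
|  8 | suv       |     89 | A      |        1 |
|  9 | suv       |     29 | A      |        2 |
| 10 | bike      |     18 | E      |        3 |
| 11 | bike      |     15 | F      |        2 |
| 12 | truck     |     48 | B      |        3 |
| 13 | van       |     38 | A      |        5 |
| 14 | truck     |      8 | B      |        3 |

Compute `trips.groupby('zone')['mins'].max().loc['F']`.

group by zone, max of mins:
zone
A    89
B    48
E    63
F    56
Name: mins, dtype: int64

56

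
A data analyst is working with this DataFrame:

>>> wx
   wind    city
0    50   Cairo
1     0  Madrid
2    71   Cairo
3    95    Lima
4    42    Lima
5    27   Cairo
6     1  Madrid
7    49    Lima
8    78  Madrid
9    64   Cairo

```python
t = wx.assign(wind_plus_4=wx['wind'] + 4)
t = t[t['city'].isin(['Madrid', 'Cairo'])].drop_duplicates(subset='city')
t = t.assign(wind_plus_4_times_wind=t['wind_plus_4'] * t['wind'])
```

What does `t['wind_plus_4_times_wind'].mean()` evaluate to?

add column wind_plus_4 = wx['wind'] + 4:
   wind    city  wind_plus_4
0    50   Cairo           54
1     0  Madrid            4
2    71   Cairo           75
3    95    Lima           99
4    42    Lima           46
5    27   Cairo           31
6     1  Madrid            5
7    49    Lima           53
8    78  Madrid           82
9    64   Cairo           68
filter rows where city in ['Madrid', 'Cairo']:
   wind    city  wind_plus_4
0    50   Cairo           54
1     0  Madrid            4
2    71   Cairo           75
5    27   Cairo           31
6     1  Madrid            5
8    78  Madrid           82
9    64   Cairo           68
drop duplicate city (keep=first):
   wind    city  wind_plus_4
0    50   Cairo           54
1     0  Madrid            4
add column wind_plus_4_times_wind = t['wind_plus_4'] * t['wind']:
   wind    city  wind_plus_4  wind_plus_4_times_wind
0    50   Cairo           54                    2700
1     0  Madrid            4                       0
Reading off the mean of column 'wind_plus_4_times_wind', we get 1350.0.

1350.0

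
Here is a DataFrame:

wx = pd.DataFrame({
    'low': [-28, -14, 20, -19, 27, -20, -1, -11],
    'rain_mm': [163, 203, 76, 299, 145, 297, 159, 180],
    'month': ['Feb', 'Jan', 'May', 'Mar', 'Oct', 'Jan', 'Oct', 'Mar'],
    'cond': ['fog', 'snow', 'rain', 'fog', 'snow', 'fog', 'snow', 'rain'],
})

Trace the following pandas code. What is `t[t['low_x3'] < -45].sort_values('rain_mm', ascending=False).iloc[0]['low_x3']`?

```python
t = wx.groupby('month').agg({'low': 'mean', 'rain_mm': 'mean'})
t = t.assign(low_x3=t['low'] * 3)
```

-51.0

group by month: mean(low), mean(rain_mm):
        low  rain_mm
month               
Feb   -28.0    163.0
Jan   -17.0    250.0
Mar   -15.0    239.5
May    20.0     76.0
Oct    13.0    152.0
add column low_x3 = t['low'] * 3:
        low  rain_mm  low_x3
month                       
Feb   -28.0    163.0   -84.0
Jan   -17.0    250.0   -51.0
Mar   -15.0    239.5   -45.0
May    20.0     76.0    60.0
Oct    13.0    152.0    39.0
filter rows where low_x3 < -45:
        low  rain_mm  low_x3
month                       
Feb   -28.0    163.0   -84.0
Jan   -17.0    250.0   -51.0
sort by rain_mm descending:
        low  rain_mm  low_x3
month                       
Jan   -17.0    250.0   -51.0
Feb   -28.0    163.0   -84.0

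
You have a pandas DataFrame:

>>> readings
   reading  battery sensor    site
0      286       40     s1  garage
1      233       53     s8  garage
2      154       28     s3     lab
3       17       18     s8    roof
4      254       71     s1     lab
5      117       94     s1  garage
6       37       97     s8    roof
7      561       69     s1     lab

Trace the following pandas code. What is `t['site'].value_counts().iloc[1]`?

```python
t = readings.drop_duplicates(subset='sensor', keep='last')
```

1

drop duplicate sensor (keep=last):
   reading  battery sensor  site
2      154       28     s3   lab
6       37       97     s8  roof
7      561       69     s1   lab
value_counts of site:
site
lab     2
roof    1
Name: count, dtype: int64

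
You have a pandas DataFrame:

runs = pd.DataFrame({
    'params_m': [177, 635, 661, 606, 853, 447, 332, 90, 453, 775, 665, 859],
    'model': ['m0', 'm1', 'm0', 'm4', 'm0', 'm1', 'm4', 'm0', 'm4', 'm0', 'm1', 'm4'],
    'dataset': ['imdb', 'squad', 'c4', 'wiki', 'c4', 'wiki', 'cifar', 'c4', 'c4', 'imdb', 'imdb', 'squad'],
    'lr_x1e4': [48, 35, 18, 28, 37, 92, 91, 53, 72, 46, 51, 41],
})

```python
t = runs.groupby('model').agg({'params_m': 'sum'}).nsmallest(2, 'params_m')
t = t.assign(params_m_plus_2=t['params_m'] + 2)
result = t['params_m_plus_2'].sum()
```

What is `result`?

group by model, sum of params_m:
       params_m
model          
m0         2556
m1         1747
m4         2250
take 2 rows with smallest params_m:
       params_m
model          
m1         1747
m4         2250
add column params_m_plus_2 = t['params_m'] + 2:
       params_m  params_m_plus_2
model                           
m1         1747             1749
m4         2250             2252
Hence 4001.

4001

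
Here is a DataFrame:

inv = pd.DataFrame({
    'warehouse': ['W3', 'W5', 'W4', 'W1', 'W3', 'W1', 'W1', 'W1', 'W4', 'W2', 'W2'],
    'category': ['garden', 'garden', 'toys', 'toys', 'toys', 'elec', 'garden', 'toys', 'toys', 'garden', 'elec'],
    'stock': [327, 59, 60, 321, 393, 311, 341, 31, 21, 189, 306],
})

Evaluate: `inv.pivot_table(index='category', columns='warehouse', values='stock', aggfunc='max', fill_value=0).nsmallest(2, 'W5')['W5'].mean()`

pivot: rows=category, cols=warehouse, max(stock):
warehouse   W1   W2   W3  W4  W5
category                        
elec       311  306    0   0   0
garden     341  189  327   0  59
toys       321    0  393  60   0
take 2 rows with smallest W5:
warehouse   W1   W2   W3  W4  W5
category                        
elec       311  306    0   0   0
toys       321    0  393  60   0

0.0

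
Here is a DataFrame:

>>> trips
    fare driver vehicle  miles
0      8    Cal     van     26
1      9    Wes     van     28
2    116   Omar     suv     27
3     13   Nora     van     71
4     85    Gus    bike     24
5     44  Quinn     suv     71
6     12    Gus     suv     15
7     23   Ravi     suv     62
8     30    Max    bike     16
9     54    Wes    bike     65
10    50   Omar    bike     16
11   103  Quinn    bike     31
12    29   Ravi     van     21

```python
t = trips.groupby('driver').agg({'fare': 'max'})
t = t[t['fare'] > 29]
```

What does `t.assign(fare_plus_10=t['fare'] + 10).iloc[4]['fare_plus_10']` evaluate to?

64

group by driver, max of fare:
        fare
driver      
Cal        8
Gus       85
Max       30
Nora      13
Omar     116
Quinn    103
Ravi      29
Wes       54
filter rows where fare > 29:
        fare
driver      
Gus       85
Max       30
Omar     116
Quinn    103
Wes       54
add column fare_plus_10 = t['fare'] + 10:
        fare  fare_plus_10
driver                    
Gus       85            95
Max       30            40
Omar     116           126
Quinn    103           113
Wes       54            64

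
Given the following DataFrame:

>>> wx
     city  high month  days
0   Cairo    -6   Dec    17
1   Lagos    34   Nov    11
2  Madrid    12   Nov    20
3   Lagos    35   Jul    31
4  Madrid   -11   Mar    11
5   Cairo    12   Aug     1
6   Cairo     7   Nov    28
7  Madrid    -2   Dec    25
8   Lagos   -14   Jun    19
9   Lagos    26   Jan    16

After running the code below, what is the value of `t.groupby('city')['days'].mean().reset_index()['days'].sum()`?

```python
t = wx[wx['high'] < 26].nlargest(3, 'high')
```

34.5

filter rows where high < 26:
     city  high month  days
0   Cairo    -6   Dec    17
2  Madrid    12   Nov    20
4  Madrid   -11   Mar    11
5   Cairo    12   Aug     1
6   Cairo     7   Nov    28
7  Madrid    -2   Dec    25
8   Lagos   -14   Jun    19
take 3 rows with largest high:
     city  high month  days
2  Madrid    12   Nov    20
5   Cairo    12   Aug     1
6   Cairo     7   Nov    28
group by city, mean of days:
city
Cairo     14.5
Madrid    20.0
Name: days, dtype: float64
reset_index():
     city  days
0   Cairo  14.5
1  Madrid  20.0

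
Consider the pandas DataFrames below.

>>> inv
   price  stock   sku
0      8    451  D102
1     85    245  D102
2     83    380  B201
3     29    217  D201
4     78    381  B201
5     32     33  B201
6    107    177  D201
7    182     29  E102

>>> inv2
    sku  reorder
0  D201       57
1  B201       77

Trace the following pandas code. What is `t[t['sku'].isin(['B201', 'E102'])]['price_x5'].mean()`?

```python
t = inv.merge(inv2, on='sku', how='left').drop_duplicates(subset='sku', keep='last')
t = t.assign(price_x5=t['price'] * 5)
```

535.0

merge on 'sku' (how='left') → 8 rows:
   price  stock   sku  reorder
0      8    451  D102      NaN
1     85    245  D102      NaN
2     83    380  B201     77.0
3     29    217  D201     57.0
4     78    381  B201     77.0
5     32     33  B201     77.0
6    107    177  D201     57.0
7    182     29  E102      NaN
drop duplicate sku (keep=last):
   price  stock   sku  reorder
1     85    245  D102      NaN
5     32     33  B201     77.0
6    107    177  D201     57.0
7    182     29  E102      NaN
add column price_x5 = t['price'] * 5:
   price  stock   sku  reorder  price_x5
1     85    245  D102      NaN       425
5     32     33  B201     77.0       160
6    107    177  D201     57.0       535
7    182     29  E102      NaN       910
filter rows where sku in ['B201', 'E102']:
   price  stock   sku  reorder  price_x5
5     32     33  B201     77.0       160
7    182     29  E102      NaN       910
Hence 535.0.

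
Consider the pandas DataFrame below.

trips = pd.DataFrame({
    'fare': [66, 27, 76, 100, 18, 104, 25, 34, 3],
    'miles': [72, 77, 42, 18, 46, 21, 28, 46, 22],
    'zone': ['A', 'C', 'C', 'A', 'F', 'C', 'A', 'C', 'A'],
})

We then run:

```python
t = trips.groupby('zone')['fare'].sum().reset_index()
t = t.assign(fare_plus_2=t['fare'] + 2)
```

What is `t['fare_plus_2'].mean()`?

153.0

group by zone, sum of fare:
zone
A    194
C    241
F     18
Name: fare, dtype: int64
reset_index():
  zone  fare
0    A   194
1    C   241
2    F    18
add column fare_plus_2 = t['fare'] + 2:
  zone  fare  fare_plus_2
0    A   194          196
1    C   241          243
2    F    18           20
Then the mean of column 'fare_plus_2': 153.0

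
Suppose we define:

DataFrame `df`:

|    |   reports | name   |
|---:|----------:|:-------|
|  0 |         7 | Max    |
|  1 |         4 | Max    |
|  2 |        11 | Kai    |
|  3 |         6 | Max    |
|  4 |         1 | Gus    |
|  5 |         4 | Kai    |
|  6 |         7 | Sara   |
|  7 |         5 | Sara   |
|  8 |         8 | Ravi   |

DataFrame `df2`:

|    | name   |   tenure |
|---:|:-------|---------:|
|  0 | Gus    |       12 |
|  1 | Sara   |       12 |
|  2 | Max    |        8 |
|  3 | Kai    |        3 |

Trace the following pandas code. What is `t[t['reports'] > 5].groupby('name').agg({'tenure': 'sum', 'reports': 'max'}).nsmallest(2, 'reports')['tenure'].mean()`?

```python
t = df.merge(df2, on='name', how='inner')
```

merge on 'name' (how='inner') → 8 rows:
   reports  name  tenure
0        7   Max       8
1        4   Max       8
2       11   Kai       3
3        6   Max       8
4        1   Gus      12
5        4   Kai       3
6        7  Sara      12
7        5  Sara      12
filter rows where reports > 5:
   reports  name  tenure
0        7   Max       8
2       11   Kai       3
3        6   Max       8
6        7  Sara      12
group by name: sum(tenure), max(reports):
      tenure  reports
name                 
Kai        3       11
Max       16        7
Sara      12        7
take 2 rows with smallest reports:
      tenure  reports
name                 
Max       16        7
Sara      12        7
The mean of column 'tenure' is 14.0.

14.0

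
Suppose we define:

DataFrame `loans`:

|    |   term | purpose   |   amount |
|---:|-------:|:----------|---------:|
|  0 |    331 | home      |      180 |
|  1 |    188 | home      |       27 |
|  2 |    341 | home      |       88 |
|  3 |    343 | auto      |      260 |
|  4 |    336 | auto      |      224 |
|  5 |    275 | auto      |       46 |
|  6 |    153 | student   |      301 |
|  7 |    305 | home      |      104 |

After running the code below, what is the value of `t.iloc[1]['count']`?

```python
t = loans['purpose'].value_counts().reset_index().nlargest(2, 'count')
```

value_counts of purpose:
purpose
home       4
auto       3
student    1
Name: count, dtype: int64
reset_index():
   purpose  count
0     home      4
1     auto      3
2  student      1
take 2 rows with largest count:
  purpose  count
0    home      4
1    auto      3

3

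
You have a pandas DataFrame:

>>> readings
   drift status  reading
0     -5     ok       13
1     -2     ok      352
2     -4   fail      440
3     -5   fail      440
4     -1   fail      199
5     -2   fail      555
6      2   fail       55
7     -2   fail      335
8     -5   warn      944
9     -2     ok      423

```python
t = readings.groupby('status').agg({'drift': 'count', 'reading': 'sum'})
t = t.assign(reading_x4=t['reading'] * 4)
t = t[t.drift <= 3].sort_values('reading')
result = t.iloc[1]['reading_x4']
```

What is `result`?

3776

group by status: count(drift), sum(reading):
        drift  reading
status                
fail        6     2024
ok          3      788
warn        1      944
add column reading_x4 = t['reading'] * 4:
        drift  reading  reading_x4
status                            
fail        6     2024        8096
ok          3      788        3152
warn        1      944        3776
filter rows where drift <= 3:
        drift  reading  reading_x4
status                            
ok          3      788        3152
warn        1      944        3776
sort by reading:
        drift  reading  reading_x4
status                            
ok          3      788        3152
warn        1      944        3776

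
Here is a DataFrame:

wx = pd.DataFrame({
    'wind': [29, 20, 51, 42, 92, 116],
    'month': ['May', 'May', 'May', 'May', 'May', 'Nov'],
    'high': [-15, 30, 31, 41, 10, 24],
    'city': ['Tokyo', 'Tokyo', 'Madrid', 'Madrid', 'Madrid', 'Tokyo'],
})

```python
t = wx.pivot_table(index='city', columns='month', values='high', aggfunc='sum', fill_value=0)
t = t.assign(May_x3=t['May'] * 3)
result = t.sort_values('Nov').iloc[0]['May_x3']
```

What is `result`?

246

pivot: rows=city, cols=month, sum(high):
month   May  Nov
city            
Madrid   82    0
Tokyo    15   24
add column May_x3 = t['May'] * 3:
month   May  Nov  May_x3
city                    
Madrid   82    0     246
Tokyo    15   24      45
sort by Nov:
month   May  Nov  May_x3
city                    
Madrid   82    0     246
Tokyo    15   24      45
So iloc[0]['May_x3'] = 246.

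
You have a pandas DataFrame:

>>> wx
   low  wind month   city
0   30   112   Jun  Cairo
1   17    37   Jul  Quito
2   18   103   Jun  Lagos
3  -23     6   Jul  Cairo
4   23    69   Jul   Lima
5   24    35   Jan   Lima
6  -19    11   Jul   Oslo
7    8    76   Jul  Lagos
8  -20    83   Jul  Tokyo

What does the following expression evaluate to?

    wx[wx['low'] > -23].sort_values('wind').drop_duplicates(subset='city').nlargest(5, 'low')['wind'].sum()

271

filter rows where low > -23:
   low  wind month   city
0   30   112   Jun  Cairo
1   17    37   Jul  Quito
2   18   103   Jun  Lagos
4   23    69   Jul   Lima
5   24    35   Jan   Lima
6  -19    11   Jul   Oslo
7    8    76   Jul  Lagos
8  -20    83   Jul  Tokyo
sort by wind:
   low  wind month   city
6  -19    11   Jul   Oslo
5   24    35   Jan   Lima
1   17    37   Jul  Quito
4   23    69   Jul   Lima
7    8    76   Jul  Lagos
8  -20    83   Jul  Tokyo
2   18   103   Jun  Lagos
0   30   112   Jun  Cairo
drop duplicate city (keep=first):
   low  wind month   city
6  -19    11   Jul   Oslo
5   24    35   Jan   Lima
1   17    37   Jul  Quito
7    8    76   Jul  Lagos
8  -20    83   Jul  Tokyo
0   30   112   Jun  Cairo
take 5 rows with largest low:
   low  wind month   city
0   30   112   Jun  Cairo
5   24    35   Jan   Lima
1   17    37   Jul  Quito
7    8    76   Jul  Lagos
6  -19    11   Jul   Oslo
Taking the sum of column 'wind' gives 271.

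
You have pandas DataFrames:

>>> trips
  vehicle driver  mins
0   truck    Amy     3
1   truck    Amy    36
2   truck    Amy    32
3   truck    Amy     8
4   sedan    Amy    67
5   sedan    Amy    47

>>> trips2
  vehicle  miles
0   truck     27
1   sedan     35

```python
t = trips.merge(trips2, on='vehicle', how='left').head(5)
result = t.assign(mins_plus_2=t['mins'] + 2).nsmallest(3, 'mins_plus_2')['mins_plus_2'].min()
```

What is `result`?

merge on 'vehicle' (how='left') → 6 rows:
  vehicle driver  mins  miles
0   truck    Amy     3     27
1   truck    Amy    36     27
2   truck    Amy    32     27
3   truck    Amy     8     27
4   sedan    Amy    67     35
5   sedan    Amy    47     35
take first 5 rows:
  vehicle driver  mins  miles
0   truck    Amy     3     27
1   truck    Amy    36     27
2   truck    Amy    32     27
3   truck    Amy     8     27
4   sedan    Amy    67     35
add column mins_plus_2 = t['mins'] + 2:
  vehicle driver  mins  miles  mins_plus_2
0   truck    Amy     3     27            5
1   truck    Amy    36     27           38
2   truck    Amy    32     27           34
3   truck    Amy     8     27           10
4   sedan    Amy    67     35           69
take 3 rows with smallest mins_plus_2:
  vehicle driver  mins  miles  mins_plus_2
0   truck    Amy     3     27            5
3   truck    Amy     8     27           10
2   truck    Amy    32     27           34
Then the min of column 'mins_plus_2': 5

5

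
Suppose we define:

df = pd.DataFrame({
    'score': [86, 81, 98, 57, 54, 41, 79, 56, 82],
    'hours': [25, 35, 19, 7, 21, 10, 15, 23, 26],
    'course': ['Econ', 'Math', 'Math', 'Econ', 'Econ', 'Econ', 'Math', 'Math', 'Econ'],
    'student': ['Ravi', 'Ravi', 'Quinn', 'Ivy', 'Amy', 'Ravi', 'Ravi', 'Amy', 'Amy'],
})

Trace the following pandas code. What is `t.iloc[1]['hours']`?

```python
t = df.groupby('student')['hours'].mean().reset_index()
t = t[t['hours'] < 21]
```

group by student, mean of hours:
student
Amy      23.333333
Ivy       7.000000
Quinn    19.000000
Ravi     21.250000
Name: hours, dtype: float64
reset_index():
  student      hours
0     Amy  23.333333
1     Ivy   7.000000
2   Quinn  19.000000
3    Ravi  21.250000
filter rows where hours < 21:
  student  hours
1     Ivy    7.0
2   Quinn   19.0
Finally, value at position 1, column 'hours' = 19.0.

19.0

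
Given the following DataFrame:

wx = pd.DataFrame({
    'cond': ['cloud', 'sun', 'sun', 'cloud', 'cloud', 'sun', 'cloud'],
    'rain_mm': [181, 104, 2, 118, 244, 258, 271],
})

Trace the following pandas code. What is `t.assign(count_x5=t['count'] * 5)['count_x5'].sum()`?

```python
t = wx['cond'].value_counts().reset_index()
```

value_counts of cond:
cond
cloud    4
sun      3
Name: count, dtype: int64
reset_index():
    cond  count
0  cloud      4
1    sun      3
add column count_x5 = t['count'] * 5:
    cond  count  count_x5
0  cloud      4        20
1    sun      3        15
Hence 35.

35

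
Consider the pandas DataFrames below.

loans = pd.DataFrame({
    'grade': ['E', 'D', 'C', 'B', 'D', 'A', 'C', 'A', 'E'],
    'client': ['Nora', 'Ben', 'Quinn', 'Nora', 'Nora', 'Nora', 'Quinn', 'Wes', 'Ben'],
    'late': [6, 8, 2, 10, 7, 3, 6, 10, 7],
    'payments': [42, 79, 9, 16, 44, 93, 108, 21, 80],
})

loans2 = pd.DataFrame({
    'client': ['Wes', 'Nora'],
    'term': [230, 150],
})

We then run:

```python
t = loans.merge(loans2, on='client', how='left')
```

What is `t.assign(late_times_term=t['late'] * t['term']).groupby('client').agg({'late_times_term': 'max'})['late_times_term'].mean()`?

1900.0

merge on 'client' (how='left') → 9 rows:
  grade client  late  payments   term
0     E   Nora     6        42  150.0
1     D    Ben     8        79    NaN
2     C  Quinn     2         9    NaN
3     B   Nora    10        16  150.0
4     D   Nora     7        44  150.0
5     A   Nora     3        93  150.0
6     C  Quinn     6       108    NaN
7     A    Wes    10        21  230.0
8     E    Ben     7        80    NaN
add column late_times_term = t['late'] * t['term']:
  grade client  late  payments   term  late_times_term
0     E   Nora     6        42  150.0            900.0
1     D    Ben     8        79    NaN              NaN
2     C  Quinn     2         9    NaN              NaN
3     B   Nora    10        16  150.0           1500.0
4     D   Nora     7        44  150.0           1050.0
5     A   Nora     3        93  150.0            450.0
6     C  Quinn     6       108    NaN              NaN
7     A    Wes    10        21  230.0           2300.0
8     E    Ben     7        80    NaN              NaN
group by client, max of late_times_term:
        late_times_term
client                 
Ben                 NaN
Nora             1500.0
Quinn               NaN
Wes              2300.0
Finally, mean of column 'late_times_term' = 1900.0.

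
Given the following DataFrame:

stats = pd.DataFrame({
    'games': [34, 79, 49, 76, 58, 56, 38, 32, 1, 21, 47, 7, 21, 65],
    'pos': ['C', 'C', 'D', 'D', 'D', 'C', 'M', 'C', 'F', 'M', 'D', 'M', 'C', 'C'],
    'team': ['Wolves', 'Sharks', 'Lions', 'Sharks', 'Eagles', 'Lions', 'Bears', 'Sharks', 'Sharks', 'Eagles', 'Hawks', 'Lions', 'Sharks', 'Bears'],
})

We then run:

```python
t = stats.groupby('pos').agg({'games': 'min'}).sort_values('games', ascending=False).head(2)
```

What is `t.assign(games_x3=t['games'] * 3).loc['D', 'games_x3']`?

group by pos, min of games:
     games
pos       
C       21
D       47
F        1
M        7
sort by games descending:
     games
pos       
D       47
C       21
M        7
F        1
take first 2 rows:
     games
pos       
D       47
C       21
add column games_x3 = t['games'] * 3:
     games  games_x3
pos                 
D       47       141
C       21        63
The value at row 'D', column 'games_x3' is 141.

141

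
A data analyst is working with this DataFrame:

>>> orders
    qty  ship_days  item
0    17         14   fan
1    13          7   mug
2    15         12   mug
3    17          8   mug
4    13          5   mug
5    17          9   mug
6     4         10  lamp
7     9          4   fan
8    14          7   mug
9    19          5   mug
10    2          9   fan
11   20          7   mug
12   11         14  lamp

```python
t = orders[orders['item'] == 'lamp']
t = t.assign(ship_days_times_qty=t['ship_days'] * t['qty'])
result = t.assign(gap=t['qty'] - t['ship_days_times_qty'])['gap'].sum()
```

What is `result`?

filter rows where item == 'lamp':
    qty  ship_days  item
6     4         10  lamp
12   11         14  lamp
add column ship_days_times_qty = t['ship_days'] * t['qty']:
    qty  ship_days  item  ship_days_times_qty
6     4         10  lamp                   40
12   11         14  lamp                  154
add column gap = t['qty'] - t['ship_days_times_qty']:
    qty  ship_days  item  ship_days_times_qty  gap
6     4         10  lamp                   40  -36
12   11         14  lamp                  154 -143

-179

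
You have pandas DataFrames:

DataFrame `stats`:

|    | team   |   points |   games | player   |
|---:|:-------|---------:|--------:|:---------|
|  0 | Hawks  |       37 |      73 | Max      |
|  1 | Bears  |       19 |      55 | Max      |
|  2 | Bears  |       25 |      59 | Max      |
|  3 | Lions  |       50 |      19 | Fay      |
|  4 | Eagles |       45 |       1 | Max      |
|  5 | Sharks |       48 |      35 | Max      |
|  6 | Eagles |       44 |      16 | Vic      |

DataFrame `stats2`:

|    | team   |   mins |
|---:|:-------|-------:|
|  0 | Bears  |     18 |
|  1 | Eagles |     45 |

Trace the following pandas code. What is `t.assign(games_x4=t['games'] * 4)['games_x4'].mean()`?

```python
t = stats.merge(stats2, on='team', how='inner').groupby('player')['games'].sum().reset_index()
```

merge on 'team' (how='inner') → 4 rows:
     team  points  games player  mins
0   Bears      19     55    Max    18
1   Bears      25     59    Max    18
2  Eagles      45      1    Max    45
3  Eagles      44     16    Vic    45
group by player, sum of games:
player
Max    115
Vic     16
Name: games, dtype: int64
reset_index():
  player  games
0    Max    115
1    Vic     16
add column games_x4 = t['games'] * 4:
  player  games  games_x4
0    Max    115       460
1    Vic     16        64
mean of column 'games_x4' → 262.0

262.0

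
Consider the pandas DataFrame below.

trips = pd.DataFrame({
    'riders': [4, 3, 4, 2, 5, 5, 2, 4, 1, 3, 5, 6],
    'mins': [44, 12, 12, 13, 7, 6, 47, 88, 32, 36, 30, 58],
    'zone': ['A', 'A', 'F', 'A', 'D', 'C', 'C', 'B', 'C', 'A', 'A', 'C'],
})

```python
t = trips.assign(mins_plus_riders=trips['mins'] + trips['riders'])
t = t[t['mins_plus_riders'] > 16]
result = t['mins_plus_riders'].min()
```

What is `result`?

33

add column mins_plus_riders = trips['mins'] + trips['riders']:
    riders  mins zone  mins_plus_riders
0        4    44    A                48
1        3    12    A                15
2        4    12    F                16
3        2    13    A                15
4        5     7    D                12
5        5     6    C                11
6        2    47    C                49
7        4    88    B                92
8        1    32    C                33
9        3    36    A                39
10       5    30    A                35
11       6    58    C                64
filter rows where mins_plus_riders > 16:
    riders  mins zone  mins_plus_riders
0        4    44    A                48
6        2    47    C                49
7        4    88    B                92
8        1    32    C                33
9        3    36    A                39
10       5    30    A                35
11       6    58    C                64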